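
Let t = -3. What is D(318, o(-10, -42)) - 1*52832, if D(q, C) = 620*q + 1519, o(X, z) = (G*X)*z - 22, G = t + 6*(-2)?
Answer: 145847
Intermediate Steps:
G = -15 (G = -3 + 6*(-2) = -3 - 12 = -15)
o(X, z) = -22 - 15*X*z (o(X, z) = (-15*X)*z - 22 = -15*X*z - 22 = -22 - 15*X*z)
D(q, C) = 1519 + 620*q
D(318, o(-10, -42)) - 1*52832 = (1519 + 620*318) - 1*52832 = (1519 + 197160) - 52832 = 198679 - 52832 = 145847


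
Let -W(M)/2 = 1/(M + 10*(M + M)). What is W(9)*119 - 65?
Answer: -1789/27 ≈ -66.259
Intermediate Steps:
W(M) = -2/(21*M) (W(M) = -2/(M + 10*(M + M)) = -2/(M + 10*(2*M)) = -2/(M + 20*M) = -2*1/(21*M) = -2/(21*M))
W(9)*119 - 65 = -2/21/9*119 - 65 = -2/21*1/9*119 - 65 = -2/189*119 - 65 = -34/27 - 65 = -1789/27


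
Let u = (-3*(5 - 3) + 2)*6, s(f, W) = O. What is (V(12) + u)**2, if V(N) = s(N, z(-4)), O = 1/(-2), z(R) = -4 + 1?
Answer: 2401/4 ≈ 600.25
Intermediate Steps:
z(R) = -3
O = -1/2 ≈ -0.50000
s(f, W) = -1/2
V(N) = -1/2
u = -24 (u = (-3*2 + 2)*6 = (-6 + 2)*6 = -4*6 = -24)
(V(12) + u)**2 = (-1/2 - 24)**2 = (-49/2)**2 = 2401/4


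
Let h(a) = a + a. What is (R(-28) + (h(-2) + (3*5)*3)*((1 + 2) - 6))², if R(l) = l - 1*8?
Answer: 25281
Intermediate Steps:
h(a) = 2*a
R(l) = -8 + l (R(l) = l - 8 = -8 + l)
(R(-28) + (h(-2) + (3*5)*3)*((1 + 2) - 6))² = ((-8 - 28) + (2*(-2) + (3*5)*3)*((1 + 2) - 6))² = (-36 + (-4 + 15*3)*(3 - 6))² = (-36 + (-4 + 45)*(-3))² = (-36 + 41*(-3))² = (-36 - 123)² = (-159)² = 25281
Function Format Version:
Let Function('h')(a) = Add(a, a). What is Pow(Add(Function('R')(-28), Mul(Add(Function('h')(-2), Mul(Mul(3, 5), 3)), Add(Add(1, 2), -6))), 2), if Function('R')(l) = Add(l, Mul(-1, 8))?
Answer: 25281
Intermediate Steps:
Function('h')(a) = Mul(2, a)
Function('R')(l) = Add(-8, l) (Function('R')(l) = Add(l, -8) = Add(-8, l))
Pow(Add(Function('R')(-28), Mul(Add(Function('h')(-2), Mul(Mul(3, 5), 3)), Add(Add(1, 2), -6))), 2) = Pow(Add(Add(-8, -28), Mul(Add(Mul(2, -2), Mul(Mul(3, 5), 3)), Add(Add(1, 2), -6))), 2) = Pow(Add(-36, Mul(Add(-4, Mul(15, 3)), Add(3, -6))), 2) = Pow(Add(-36, Mul(Add(-4, 45), -3)), 2) = Pow(Add(-36, Mul(41, -3)), 2) = Pow(Add(-36, -123), 2) = Pow(-159, 2) = 25281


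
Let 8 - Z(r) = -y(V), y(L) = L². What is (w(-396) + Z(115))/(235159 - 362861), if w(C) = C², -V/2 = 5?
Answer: -78462/63851 ≈ -1.2288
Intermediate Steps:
V = -10 (V = -2*5 = -10)
Z(r) = 108 (Z(r) = 8 - (-1)*(-10)² = 8 - (-1)*100 = 8 - 1*(-100) = 8 + 100 = 108)
(w(-396) + Z(115))/(235159 - 362861) = ((-396)² + 108)/(235159 - 362861) = (156816 + 108)/(-127702) = 156924*(-1/127702) = -78462/63851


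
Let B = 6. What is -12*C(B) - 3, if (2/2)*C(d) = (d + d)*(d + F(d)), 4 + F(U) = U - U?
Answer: -291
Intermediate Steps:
F(U) = -4 (F(U) = -4 + (U - U) = -4 + 0 = -4)
C(d) = 2*d*(-4 + d) (C(d) = (d + d)*(d - 4) = (2*d)*(-4 + d) = 2*d*(-4 + d))
-12*C(B) - 3 = -24*6*(-4 + 6) - 3 = -24*6*2 - 3 = -12*24 - 3 = -288 - 3 = -291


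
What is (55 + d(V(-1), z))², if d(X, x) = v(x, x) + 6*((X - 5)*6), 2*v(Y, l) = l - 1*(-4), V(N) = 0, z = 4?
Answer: 14641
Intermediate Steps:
v(Y, l) = 2 + l/2 (v(Y, l) = (l - 1*(-4))/2 = (l + 4)/2 = (4 + l)/2 = 2 + l/2)
d(X, x) = -178 + x/2 + 36*X (d(X, x) = (2 + x/2) + 6*((X - 5)*6) = (2 + x/2) + 6*((-5 + X)*6) = (2 + x/2) + 6*(-30 + 6*X) = (2 + x/2) + (-180 + 36*X) = -178 + x/2 + 36*X)
(55 + d(V(-1), z))² = (55 + (-178 + (½)*4 + 36*0))² = (55 + (-178 + 2 + 0))² = (55 - 176)² = (-121)² = 14641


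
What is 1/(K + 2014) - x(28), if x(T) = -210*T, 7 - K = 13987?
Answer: 70360079/11966 ≈ 5880.0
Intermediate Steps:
K = -13980 (K = 7 - 1*13987 = 7 - 13987 = -13980)
1/(K + 2014) - x(28) = 1/(-13980 + 2014) - (-210)*28 = 1/(-11966) - 1*(-5880) = -1/11966 + 5880 = 70360079/11966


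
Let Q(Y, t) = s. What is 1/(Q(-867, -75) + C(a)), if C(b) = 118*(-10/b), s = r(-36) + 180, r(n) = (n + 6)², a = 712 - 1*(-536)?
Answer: 312/336665 ≈ 0.00092674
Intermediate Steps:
a = 1248 (a = 712 + 536 = 1248)
r(n) = (6 + n)²
s = 1080 (s = (6 - 36)² + 180 = (-30)² + 180 = 900 + 180 = 1080)
Q(Y, t) = 1080
C(b) = -1180/b
1/(Q(-867, -75) + C(a)) = 1/(1080 - 1180/1248) = 1/(1080 - 1180*1/1248) = 1/(1080 - 295/312) = 1/(336665/312) = 312/336665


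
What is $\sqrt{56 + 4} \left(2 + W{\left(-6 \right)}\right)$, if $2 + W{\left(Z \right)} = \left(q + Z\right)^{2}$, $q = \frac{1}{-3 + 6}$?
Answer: $\frac{578 \sqrt{15}}{9} \approx 248.73$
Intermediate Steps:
$q = \frac{1}{3} \approx 0.33333$
$W{\left(Z \right)} = -2 + \left(\frac{1}{3} + Z\right)^{2}$
$\sqrt{56 + 4} \left(2 + W{\left(-6 \right)}\right) = \sqrt{56 + 4} \left(2 - \left(2 - \frac{\left(1 + 3 \left(-6\right)\right)^{2}}{9}\right)\right) = \sqrt{60} \left(2 - \left(2 - \frac{\left(1 - 18\right)^{2}}{9}\right)\right) = 2 \sqrt{15} \left(2 - \left(2 - \frac{\left(-17\right)^{2}}{9}\right)\right) = 2 \sqrt{15} \left(2 + \left(-2 + \frac{1}{9} \cdot 289\right)\right) = 2 \sqrt{15} \left(2 + \left(-2 + \frac{289}{9}\right)\right) = 2 \sqrt{15} \left(2 + \frac{271}{9}\right) = 2 \sqrt{15} \cdot \frac{289}{9} = \frac{578 \sqrt{15}}{9}$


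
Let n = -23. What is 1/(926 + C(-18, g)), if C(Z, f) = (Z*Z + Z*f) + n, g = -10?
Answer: 1/1407 ≈ 0.00071073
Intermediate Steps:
C(Z, f) = -23 + Z**2 + Z*f (C(Z, f) = (Z*Z + Z*f) - 23 = (Z**2 + Z*f) - 23 = -23 + Z**2 + Z*f)
1/(926 + C(-18, g)) = 1/(926 + (-23 + (-18)**2 - 18*(-10))) = 1/(926 + (-23 + 324 + 180)) = 1/(926 + 481) = 1/1407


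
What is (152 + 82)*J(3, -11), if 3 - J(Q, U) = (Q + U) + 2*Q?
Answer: 1170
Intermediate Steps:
J(Q, U) = 3 - U - 3*Q (J(Q, U) = 3 - ((Q + U) + 2*Q) = 3 - (U + 3*Q) = 3 + (-U - 3*Q) = 3 - U - 3*Q)
(152 + 82)*J(3, -11) = (152 + 82)*(3 - 1*(-11) - 3*3) = 234*(3 + 11 - 9) = 234*5 = 1170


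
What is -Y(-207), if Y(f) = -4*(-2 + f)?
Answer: -836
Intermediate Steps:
Y(f) = 8 - 4*f
-Y(-207) = -(8 - 4*(-207)) = -(8 + 828) = -1*836 = -836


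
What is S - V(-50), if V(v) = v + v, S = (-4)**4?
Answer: 356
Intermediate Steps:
S = 256
V(v) = 2*v
S - V(-50) = 256 - 2*(-50) = 256 - 1*(-100) = 256 + 100 = 356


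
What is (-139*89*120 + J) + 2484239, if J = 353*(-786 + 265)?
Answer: 815806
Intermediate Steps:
J = -183913 (J = 353*(-521) = -183913)
(-139*89*120 + J) + 2484239 = (-139*89*120 - 183913) + 2484239 = (-12371*120 - 183913) + 2484239 = (-1484520 - 183913) + 2484239 = -1668433 + 2484239 = 815806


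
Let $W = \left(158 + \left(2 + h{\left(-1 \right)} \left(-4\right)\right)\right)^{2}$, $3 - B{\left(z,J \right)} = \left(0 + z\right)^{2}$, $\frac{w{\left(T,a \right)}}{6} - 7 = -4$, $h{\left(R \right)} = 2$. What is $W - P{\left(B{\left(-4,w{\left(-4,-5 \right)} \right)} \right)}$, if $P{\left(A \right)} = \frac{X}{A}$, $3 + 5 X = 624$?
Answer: $\frac{1502381}{65} \approx 23114.0$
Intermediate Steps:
$X = \frac{621}{5}$ ($X = - \frac{3}{5} + \frac{1}{5} \cdot 624 = - \frac{3}{5} + \frac{624}{5} = \frac{621}{5} \approx 124.2$)
$w{\left(T,a \right)} = 18$ ($w{\left(T,a \right)} = 42 + 6 \left(-4\right) = 42 - 24 = 18$)
$B{\left(z,J \right)} = 3 - z^{2}$ ($B{\left(z,J \right)} = 3 - \left(0 + z\right)^{2} = 3 - z^{2}$)
$P{\left(A \right)} = \frac{621}{5 A}$
$W = 23104$ ($W = \left(158 + \left(2 + 2 \left(-4\right)\right)\right)^{2} = \left(158 + \left(2 - 8\right)\right)^{2} = \left(158 - 6\right)^{2} = 152^{2} = 23104$)
$W - P{\left(B{\left(-4,w{\left(-4,-5 \right)} \right)} \right)} = 23104 - \frac{621}{5 \left(3 - \left(-4\right)^{2}\right)} = 23104 - \frac{621}{5 \left(3 - 16\right)} = 23104 - \frac{621}{5 \left(-13\right)} = 23104 - \frac{621}{5} \left(- \frac{1}{13}\right) = 23104 - - \frac{621}{65} = 23104 + \frac{621}{65} = \frac{1502381}{65}$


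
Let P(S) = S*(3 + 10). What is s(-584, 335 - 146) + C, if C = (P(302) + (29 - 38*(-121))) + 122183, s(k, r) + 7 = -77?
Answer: 130652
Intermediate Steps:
s(k, r) = -84 (s(k, r) = -7 - 77 = -84)
P(S) = 13*S (P(S) = S*13 = 13*S)
C = 130736 (C = (13*302 + (29 - 38*(-121))) + 122183 = (3926 + (29 + 4598)) + 122183 = (3926 + 4627) + 122183 = 8553 + 122183 = 130736)
s(-584, 335 - 146) + C = -84 + 130736 = 130652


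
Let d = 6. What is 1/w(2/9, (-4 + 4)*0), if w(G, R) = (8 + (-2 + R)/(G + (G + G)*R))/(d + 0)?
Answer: -6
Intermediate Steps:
w(G, R) = 4/3 + (-2 + R)/(6*(G + 2*G*R)) (w(G, R) = (8 + (-2 + R)/(G + (G + G)*R))/(6 + 0) = (8 + (-2 + R)/(G + (2*G)*R))/6 = (8 + (-2 + R)/(G + 2*G*R))*(⅙) = 4/3 + (-2 + R)/(6*(G + 2*G*R)))
1/w(2/9, (-4 + 4)*0) = 1/((-2 + (-4 + 4)*0 + 8*(2/9) + 16*(2/9)*((-4 + 4)*0))/(6*((2/9))*(1 + 2*((-4 + 4)*0)))) = 1/((-2 + 0*0 + 8*(2*(⅑)) + 16*(2*(⅑))*(0*0))/(6*((2*(⅑)))*(1 + 2*(0*0)))) = 1/((-2 + 0 + 8*(2/9) + 16*(2/9)*0)/(6*(2/9)*(1 + 2*0))) = 1/((⅙)*(9/2)*(-2 + 0 + 16/9 + 0)/(1 + 0)) = 1/((⅙)*(9/2)*(-2/9)/1) = 1/((⅙)*(9/2)*1*(-2/9)) = 1/(-⅙) = -6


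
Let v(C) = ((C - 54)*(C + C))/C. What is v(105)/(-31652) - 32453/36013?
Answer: -515437841/569941738 ≈ -0.90437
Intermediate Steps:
v(C) = -108 + 2*C (v(C) = ((-54 + C)*(2*C))/C = (2*C*(-54 + C))/C = -108 + 2*C)
v(105)/(-31652) - 32453/36013 = (-108 + 2*105)/(-31652) - 32453/36013 = (-108 + 210)*(-1/31652) - 32453*1/36013 = 102*(-1/31652) - 32453/36013 = -51/15826 - 32453/36013 = -515437841/569941738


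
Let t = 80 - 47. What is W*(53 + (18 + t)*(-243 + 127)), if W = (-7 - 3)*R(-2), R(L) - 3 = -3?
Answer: 0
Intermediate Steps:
t = 33
R(L) = 0 (R(L) = 3 - 3 = 0)
W = 0 (W = (-7 - 3)*0 = -10*0 = 0)
W*(53 + (18 + t)*(-243 + 127)) = 0*(53 + (18 + 33)*(-243 + 127)) = 0*(53 + 51*(-116)) = 0*(53 - 5916) = 0*(-5863) = 0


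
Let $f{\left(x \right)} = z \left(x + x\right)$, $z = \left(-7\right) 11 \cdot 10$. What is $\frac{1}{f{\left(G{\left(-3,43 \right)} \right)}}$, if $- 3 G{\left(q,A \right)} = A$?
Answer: $\frac{3}{66220} \approx 4.5304 \cdot 10^{-5}$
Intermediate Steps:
$z = -770$ ($z = \left(-77\right) 10 = -770$)
$G{\left(q,A \right)} = - \frac{A}{3}$
$f{\left(x \right)} = - 1540 x$ ($f{\left(x \right)} = - 770 \left(x + x\right) = - 770 \cdot 2 x = - 1540 x$)
$\frac{1}{f{\left(G{\left(-3,43 \right)} \right)}} = \frac{1}{\left(-1540\right) \left(\left(- \frac{1}{3}\right) 43\right)} = \frac{1}{\left(-1540\right) \left(- \frac{43}{3}\right)} = \frac{1}{\frac{66220}{3}} = \frac{3}{66220}$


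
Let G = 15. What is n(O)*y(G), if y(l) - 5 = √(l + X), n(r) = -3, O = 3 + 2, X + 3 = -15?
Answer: -15 - 3*I*√3 ≈ -15.0 - 5.1962*I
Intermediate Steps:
X = -18 (X = -3 - 15 = -18)
O = 5
y(l) = 5 + √(-18 + l) (y(l) = 5 + √(l - 18) = 5 + √(-18 + l))
n(O)*y(G) = -3*(5 + √(-18 + 15)) = -3*(5 + √(-3)) = -3*(5 + I*√3) = -15 - 3*I*√3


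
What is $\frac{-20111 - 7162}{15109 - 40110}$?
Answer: $\frac{27273}{25001} \approx 1.0909$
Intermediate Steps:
$\frac{-20111 - 7162}{15109 - 40110} = - \frac{27273}{-25001} = \left(-27273\right) \left(- \frac{1}{25001}\right) = \frac{27273}{25001}$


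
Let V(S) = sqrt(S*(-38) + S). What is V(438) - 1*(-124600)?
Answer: 124600 + I*sqrt(16206) ≈ 1.246e+5 + 127.3*I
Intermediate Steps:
V(S) = sqrt(37)*sqrt(-S) (V(S) = sqrt(-38*S + S) = sqrt(-37*S) = sqrt(37)*sqrt(-S))
V(438) - 1*(-124600) = sqrt(37)*sqrt(-1*438) - 1*(-124600) = sqrt(37)*sqrt(-438) + 124600 = sqrt(37)*(I*sqrt(438)) + 124600 = I*sqrt(16206) + 124600 = 124600 + I*sqrt(16206)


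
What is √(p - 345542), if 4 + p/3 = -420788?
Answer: I*√1607918 ≈ 1268.0*I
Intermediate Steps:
p = -1262376 (p = -12 + 3*(-420788) = -12 - 1262364 = -1262376)
√(p - 345542) = √(-1262376 - 345542) = √(-1607918) = I*√1607918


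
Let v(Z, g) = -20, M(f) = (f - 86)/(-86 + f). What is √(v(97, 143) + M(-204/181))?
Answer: I*√19 ≈ 4.3589*I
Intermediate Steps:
M(f) = 1 (M(f) = (-86 + f)/(-86 + f) = 1)
√(v(97, 143) + M(-204/181)) = √(-20 + 1) = √(-19) = I*√19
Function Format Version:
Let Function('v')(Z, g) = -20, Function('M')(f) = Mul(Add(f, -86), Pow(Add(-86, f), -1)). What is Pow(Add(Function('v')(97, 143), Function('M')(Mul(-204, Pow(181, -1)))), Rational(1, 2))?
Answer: Mul(I, Pow(19, Rational(1, 2))) ≈ Mul(4.3589, I)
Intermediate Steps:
Function('M')(f) = 1 (Function('M')(f) = Mul(Add(-86, f), Pow(Add(-86, f), -1)) = 1)
Pow(Add(Function('v')(97, 143), Function('M')(Mul(-204, Pow(181, -1)))), Rational(1, 2)) = Pow(Add(-20, 1), Rational(1, 2)) = Pow(-19, Rational(1, 2)) = Mul(I, Pow(19, Rational(1, 2)))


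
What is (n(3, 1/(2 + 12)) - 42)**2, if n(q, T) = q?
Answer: 1521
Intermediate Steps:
(n(3, 1/(2 + 12)) - 42)**2 = (3 - 42)**2 = (-39)**2 = 1521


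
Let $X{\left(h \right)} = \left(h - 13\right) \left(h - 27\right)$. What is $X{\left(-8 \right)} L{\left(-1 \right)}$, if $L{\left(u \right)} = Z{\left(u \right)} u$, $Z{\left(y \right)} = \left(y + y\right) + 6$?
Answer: $-2940$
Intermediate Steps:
$Z{\left(y \right)} = 6 + 2 y$ ($Z{\left(y \right)} = 2 y + 6 = 6 + 2 y$)
$L{\left(u \right)} = u \left(6 + 2 u\right)$ ($L{\left(u \right)} = \left(6 + 2 u\right) u = u \left(6 + 2 u\right)$)
$X{\left(h \right)} = \left(-27 + h\right) \left(-13 + h\right)$ ($X{\left(h \right)} = \left(-13 + h\right) \left(-27 + h\right) = \left(-27 + h\right) \left(-13 + h\right)$)
$X{\left(-8 \right)} L{\left(-1 \right)} = \left(351 + \left(-8\right)^{2} - -320\right) 2 \left(-1\right) \left(3 - 1\right) = \left(351 + 64 + 320\right) 2 \left(-1\right) 2 = 735 \left(-4\right) = -2940$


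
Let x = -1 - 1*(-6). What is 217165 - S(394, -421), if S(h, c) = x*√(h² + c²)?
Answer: 217165 - 5*√332477 ≈ 2.1428e+5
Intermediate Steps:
x = 5 (x = -1 + 6 = 5)
S(h, c) = 5*√(c² + h²) (S(h, c) = 5*√(h² + c²) = 5*√(c² + h²))
217165 - S(394, -421) = 217165 - 5*√((-421)² + 394²) = 217165 - 5*√(177241 + 155236) = 217165 - 5*√332477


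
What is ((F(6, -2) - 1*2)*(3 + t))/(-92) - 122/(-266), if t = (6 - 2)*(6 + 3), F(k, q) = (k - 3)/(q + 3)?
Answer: 425/12236 ≈ 0.034734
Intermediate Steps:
F(k, q) = (-3 + k)/(3 + q)
t = 36 (t = 4*9 = 36)
((F(6, -2) - 1*2)*(3 + t))/(-92) - 122/(-266) = (((-3 + 6)/(3 - 2) - 1*2)*(3 + 36))/(-92) - 122/(-266) = ((3/1 - 2)*39)*(-1/92) - 122*(-1/266) = ((1*3 - 2)*39)*(-1/92) + 61/133 = ((3 - 2)*39)*(-1/92) + 61/133 = (1*39)*(-1/92) + 61/133 = 39*(-1/92) + 61/133 = -39/92 + 61/133 = 425/12236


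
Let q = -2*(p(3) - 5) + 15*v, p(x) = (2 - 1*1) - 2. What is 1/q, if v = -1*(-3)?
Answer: 1/57 ≈ 0.017544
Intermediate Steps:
p(x) = -1 (p(x) = (2 - 1) - 2 = 1 - 2 = -1)
v = 3
q = 57 (q = -2*(-1 - 5) + 15*3 = -2*(-6) + 45 = 12 + 45 = 57)
1/q = 1/57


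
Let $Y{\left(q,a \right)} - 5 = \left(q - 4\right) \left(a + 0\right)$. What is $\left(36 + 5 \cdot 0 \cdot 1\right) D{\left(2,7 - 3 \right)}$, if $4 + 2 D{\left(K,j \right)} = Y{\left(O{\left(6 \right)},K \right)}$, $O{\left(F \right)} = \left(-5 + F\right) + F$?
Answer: $126$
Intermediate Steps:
$O{\left(F \right)} = -5 + 2 F$
$Y{\left(q,a \right)} = 5 + a \left(-4 + q\right)$ ($Y{\left(q,a \right)} = 5 + \left(q - 4\right) \left(a + 0\right) = 5 + \left(-4 + q\right) a = 5 + a \left(-4 + q\right)$)
$D{\left(K,j \right)} = \frac{1}{2} + \frac{3 K}{2}$ ($D{\left(K,j \right)} = -2 + \frac{5 - 4 K + K \left(-5 + 2 \cdot 6\right)}{2} = -2 + \frac{5 - 4 K + K \left(-5 + 12\right)}{2} = -2 + \frac{5 - 4 K + K 7}{2} = -2 + \frac{5 - 4 K + 7 K}{2} = -2 + \frac{5 + 3 K}{2} = -2 + \left(\frac{5}{2} + \frac{3 K}{2}\right) = \frac{1}{2} + \frac{3 K}{2}$)
$\left(36 + 5 \cdot 0 \cdot 1\right) D{\left(2,7 - 3 \right)} = \left(36 + 5 \cdot 0 \cdot 1\right) \left(\frac{1}{2} + \frac{3}{2} \cdot 2\right) = \left(36 + 5 \cdot 0\right) \left(\frac{1}{2} + 3\right) = \left(36 + 0\right) \frac{7}{2} = 36 \cdot \frac{7}{2} = 126$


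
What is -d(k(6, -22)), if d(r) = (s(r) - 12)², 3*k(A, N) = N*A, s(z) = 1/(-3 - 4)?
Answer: -7225/49 ≈ -147.45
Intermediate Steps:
s(z) = -⅐ (s(z) = 1/(-7) = -⅐)
k(A, N) = A*N/3 (k(A, N) = (N*A)/3 = (A*N)/3 = A*N/3)
d(r) = 7225/49 (d(r) = (-⅐ - 12)² = (-85/7)² = 7225/49)
-d(k(6, -22)) = -1*7225/49 = -7225/49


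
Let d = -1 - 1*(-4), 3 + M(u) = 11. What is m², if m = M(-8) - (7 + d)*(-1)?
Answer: 324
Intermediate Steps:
M(u) = 8 (M(u) = -3 + 11 = 8)
d = 3 (d = -1 + 4 = 3)
m = 18 (m = 8 - (7 + 3)*(-1) = 8 - 10*(-1) = 8 - 1*(-10) = 8 + 10 = 18)
m² = 18² = 324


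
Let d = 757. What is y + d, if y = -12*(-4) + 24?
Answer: 829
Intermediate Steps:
y = 72 (y = 48 + 24 = 72)
y + d = 72 + 757 = 829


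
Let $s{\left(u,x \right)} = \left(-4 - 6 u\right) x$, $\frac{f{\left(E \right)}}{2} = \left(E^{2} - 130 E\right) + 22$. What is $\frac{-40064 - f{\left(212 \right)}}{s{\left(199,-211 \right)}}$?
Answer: $- \frac{37438}{126389} \approx -0.29621$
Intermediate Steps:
$f{\left(E \right)} = 44 - 260 E + 2 E^{2}$ ($f{\left(E \right)} = 2 \left(\left(E^{2} - 130 E\right) + 22\right) = 2 \left(22 + E^{2} - 130 E\right) = 44 - 260 E + 2 E^{2}$)
$s{\left(u,x \right)} = x \left(-4 - 6 u\right)$
$\frac{-40064 - f{\left(212 \right)}}{s{\left(199,-211 \right)}} = \frac{-40064 - \left(44 - 55120 + 2 \cdot 212^{2}\right)}{\left(-2\right) \left(-211\right) \left(2 + 3 \cdot 199\right)} = \frac{-40064 - \left(44 - 55120 + 2 \cdot 44944\right)}{\left(-2\right) \left(-211\right) \left(2 + 597\right)} = \frac{-40064 - \left(44 - 55120 + 89888\right)}{\left(-2\right) \left(-211\right) 599} = \frac{-40064 - 34812}{252778} = \left(-40064 - 34812\right) \frac{1}{252778} = \left(-74876\right) \frac{1}{252778} = - \frac{37438}{126389}$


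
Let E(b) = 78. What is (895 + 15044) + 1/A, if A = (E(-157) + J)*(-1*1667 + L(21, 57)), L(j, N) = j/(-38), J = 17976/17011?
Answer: 679145616370412/42609048039 ≈ 15939.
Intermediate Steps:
J = 17976/17011 (J = 17976*(1/17011) = 17976/17011 ≈ 1.0567)
L(j, N) = -j/38 (L(j, N) = j*(-1/38) = -j/38)
A = -42609048039/323209 (A = (78 + 17976/17011)*(-1*1667 - 1/38*21) = 1344834*(-1667 - 21/38)/17011 = (1344834/17011)*(-63367/38) = -42609048039/323209 ≈ -1.3183e+5)
(895 + 15044) + 1/A = (895 + 15044) + 1/(-42609048039/323209) = 15939 - 323209/42609048039 = 679145616370412/42609048039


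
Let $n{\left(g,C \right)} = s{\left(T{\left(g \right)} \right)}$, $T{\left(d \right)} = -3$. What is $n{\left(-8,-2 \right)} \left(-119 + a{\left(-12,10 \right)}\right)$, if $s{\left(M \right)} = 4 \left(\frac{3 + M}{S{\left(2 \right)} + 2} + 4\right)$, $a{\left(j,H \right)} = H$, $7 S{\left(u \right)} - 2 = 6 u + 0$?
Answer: $-1744$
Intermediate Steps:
$S{\left(u \right)} = \frac{2}{7} + \frac{6 u}{7}$ ($S{\left(u \right)} = \frac{2}{7} + \frac{6 u + 0}{7} = \frac{2}{7} + \frac{6 u}{7}$)
$s{\left(M \right)} = 19 + M$ ($s{\left(M \right)} = 4 \left(\frac{3 + M}{\left(\frac{2}{7} + \frac{6}{7} \cdot 2\right) + 2} + 4\right) = 4 \left(\frac{3 + M}{\left(\frac{2}{7} + \frac{12}{7}\right) + 2} + 4\right) = 4 \left(\frac{3 + M}{2 + 2} + 4\right) = 4 \left(\frac{3 + M}{4} + 4\right) = 4 \left(\left(3 + M\right) \frac{1}{4} + 4\right) = 4 \left(\left(\frac{3}{4} + \frac{M}{4}\right) + 4\right) = 4 \left(\frac{19}{4} + \frac{M}{4}\right) = 19 + M$)
$n{\left(g,C \right)} = 16$ ($n{\left(g,C \right)} = 19 - 3 = 16$)
$n{\left(-8,-2 \right)} \left(-119 + a{\left(-12,10 \right)}\right) = 16 \left(-119 + 10\right) = 16 \left(-109\right) = -1744$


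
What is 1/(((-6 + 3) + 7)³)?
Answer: 1/64 ≈ 0.015625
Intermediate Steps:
1/(((-6 + 3) + 7)³) = 1/((-3 + 7)³) = 1/(4³) = 1/64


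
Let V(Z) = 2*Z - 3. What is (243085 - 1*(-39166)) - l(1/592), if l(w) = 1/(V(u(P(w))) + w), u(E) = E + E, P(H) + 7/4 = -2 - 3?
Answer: 5012496101/17759 ≈ 2.8225e+5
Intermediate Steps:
P(H) = -27/4 (P(H) = -7/4 + (-2 - 3) = -7/4 - 5 = -27/4)
u(E) = 2*E
V(Z) = -3 + 2*Z
l(w) = 1/(-30 + w) (l(w) = 1/((-3 + 2*(2*(-27/4))) + w) = 1/((-3 + 2*(-27/2)) + w) = 1/((-3 - 27) + w) = 1/(-30 + w))
(243085 - 1*(-39166)) - l(1/592) = (243085 - 1*(-39166)) - 1/(-30 + 1/592) = (243085 + 39166) - 1/(-30 + 1/592) = 282251 - 1/(-17759/592) = 282251 - 1*(-592/17759) = 282251 + 592/17759 = 5012496101/17759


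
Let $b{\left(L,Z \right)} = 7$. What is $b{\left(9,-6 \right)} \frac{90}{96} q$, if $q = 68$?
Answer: $\frac{1785}{4} \approx 446.25$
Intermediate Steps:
$b{\left(9,-6 \right)} \frac{90}{96} q = 7 \cdot \frac{90}{96} \cdot 68 = 7 \cdot 90 \cdot \frac{1}{96} \cdot 68 = 7 \cdot \frac{15}{16} \cdot 68 = \frac{105}{16} \cdot 68 = \frac{1785}{4}$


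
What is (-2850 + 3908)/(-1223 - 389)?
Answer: -529/806 ≈ -0.65633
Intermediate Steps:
(-2850 + 3908)/(-1223 - 389) = 1058/(-1612) = 1058*(-1/1612) = -529/806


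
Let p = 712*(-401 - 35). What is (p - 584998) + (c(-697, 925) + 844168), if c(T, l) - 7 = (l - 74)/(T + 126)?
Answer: -29267456/571 ≈ -51257.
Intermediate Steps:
c(T, l) = 7 + (-74 + l)/(126 + T) (c(T, l) = 7 + (l - 74)/(T + 126) = 7 + (-74 + l)/(126 + T))
p = -310432 (p = 712*(-436) = -310432)
(p - 584998) + (c(-697, 925) + 844168) = (-310432 - 584998) + ((808 + 925 + 7*(-697))/(126 - 697) + 844168) = -895430 + ((808 + 925 - 4879)/(-571) + 844168) = -895430 + (-1/571*(-3146) + 844168) = -895430 + (3146/571 + 844168) = -895430 + 482023074/571 = -29267456/571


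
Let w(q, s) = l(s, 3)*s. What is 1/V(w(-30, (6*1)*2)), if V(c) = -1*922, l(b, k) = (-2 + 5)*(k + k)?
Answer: -1/922 ≈ -0.0010846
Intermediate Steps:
l(b, k) = 6*k (l(b, k) = 3*(2*k) = 6*k)
w(q, s) = 18*s (w(q, s) = (6*3)*s = 18*s)
V(c) = -922
1/V(w(-30, (6*1)*2)) = 1/(-922) = -1/922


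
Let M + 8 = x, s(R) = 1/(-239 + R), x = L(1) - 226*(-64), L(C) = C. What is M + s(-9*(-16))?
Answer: 1373414/95 ≈ 14457.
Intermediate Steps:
x = 14465 (x = 1 - 226*(-64) = 1 + 14464 = 14465)
M = 14457 (M = -8 + 14465 = 14457)
M + s(-9*(-16)) = 14457 + 1/(-239 - 9*(-16)) = 14457 + 1/(-239 + 144) = 14457 + 1/(-95) = 14457 - 1/95 = 1373414/95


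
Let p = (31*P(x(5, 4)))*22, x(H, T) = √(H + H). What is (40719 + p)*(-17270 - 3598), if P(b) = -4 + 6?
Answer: -878188044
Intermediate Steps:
x(H, T) = √2*√H (x(H, T) = √(2*H) = √2*√H)
P(b) = 2
p = 1364 (p = (31*2)*22 = 62*22 = 1364)
(40719 + p)*(-17270 - 3598) = (40719 + 1364)*(-17270 - 3598) = 42083*(-20868) = -878188044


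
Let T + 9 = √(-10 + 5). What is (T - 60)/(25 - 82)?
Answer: 23/19 - I*√5/57 ≈ 1.2105 - 0.039229*I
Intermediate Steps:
T = -9 + I*√5 (T = -9 + √(-10 + 5) = -9 + √(-5) = -9 + I*√5 ≈ -9.0 + 2.2361*I)
(T - 60)/(25 - 82) = ((-9 + I*√5) - 60)/(25 - 82) = (-69 + I*√5)/(-57) = -(-69 + I*√5)/57 = 23/19 - I*√5/57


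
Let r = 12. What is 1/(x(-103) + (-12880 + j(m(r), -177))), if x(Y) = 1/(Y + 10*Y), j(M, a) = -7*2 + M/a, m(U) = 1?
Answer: -200541/2585776964 ≈ -7.7555e-5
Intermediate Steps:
j(M, a) = -14 + M/a
x(Y) = 1/(11*Y)
1/(x(-103) + (-12880 + j(m(r), -177))) = 1/((1/11)/(-103) + (-12880 + (-14 + 1/(-177)))) = 1/((1/11)*(-1/103) + (-12880 + (-14 + 1*(-1/177)))) = 1/(-1/1133 + (-12880 + (-14 - 1/177))) = 1/(-1/1133 + (-12880 - 2479/177)) = 1/(-1/1133 - 2282239/177) = 1/(-2585776964/200541) = -200541/2585776964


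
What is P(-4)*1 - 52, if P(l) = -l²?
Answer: -68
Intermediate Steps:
P(-4)*1 - 52 = -1*(-4)²*1 - 52 = -1*16*1 - 52 = -16*1 - 52 = -16 - 52 = -68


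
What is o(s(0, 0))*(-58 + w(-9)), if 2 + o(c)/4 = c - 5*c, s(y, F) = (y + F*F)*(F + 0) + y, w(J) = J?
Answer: 536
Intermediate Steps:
s(y, F) = y + F*(y + F**2) (s(y, F) = (y + F**2)*F + y = F*(y + F**2) + y = y + F*(y + F**2))
o(c) = -8 - 16*c (o(c) = -8 + 4*(c - 5*c) = -8 + 4*(-4*c) = -8 - 16*c)
o(s(0, 0))*(-58 + w(-9)) = (-8 - 16*(0 + 0**3 + 0*0))*(-58 - 9) = (-8 - 16*(0 + 0 + 0))*(-67) = (-8 - 16*0)*(-67) = (-8 + 0)*(-67) = -8*(-67) = 536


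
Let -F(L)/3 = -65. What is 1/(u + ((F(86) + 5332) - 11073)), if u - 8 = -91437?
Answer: -1/96975 ≈ -1.0312e-5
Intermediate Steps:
u = -91429 (u = 8 - 91437 = -91429)
F(L) = 195 (F(L) = -3*(-65) = 195)
1/(u + ((F(86) + 5332) - 11073)) = 1/(-91429 + ((195 + 5332) - 11073)) = 1/(-91429 + (5527 - 11073)) = 1/(-91429 - 5546) = 1/(-96975) = -1/96975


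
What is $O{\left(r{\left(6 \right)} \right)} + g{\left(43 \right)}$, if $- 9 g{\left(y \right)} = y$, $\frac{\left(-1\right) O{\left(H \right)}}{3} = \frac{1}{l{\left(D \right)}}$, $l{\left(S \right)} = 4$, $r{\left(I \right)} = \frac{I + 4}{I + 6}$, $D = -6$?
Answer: $- \frac{199}{36} \approx -5.5278$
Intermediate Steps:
$r{\left(I \right)} = \frac{4 + I}{6 + I}$
$O{\left(H \right)} = - \frac{3}{4}$
$g{\left(y \right)} = - \frac{y}{9}$
$O{\left(r{\left(6 \right)} \right)} + g{\left(43 \right)} = - \frac{3}{4} - \frac{43}{9} = - \frac{199}{36}$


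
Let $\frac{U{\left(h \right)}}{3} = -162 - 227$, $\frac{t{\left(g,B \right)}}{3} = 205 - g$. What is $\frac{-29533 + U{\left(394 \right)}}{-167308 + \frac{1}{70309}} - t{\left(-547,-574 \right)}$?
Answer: $- \frac{26535751947476}{11763258171} \approx -2255.8$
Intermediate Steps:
$t{\left(g,B \right)} = 615 - 3 g$ ($t{\left(g,B \right)} = 3 \left(205 - g\right) = 615 - 3 g$)
$U{\left(h \right)} = -1167$ ($U{\left(h \right)} = 3 \left(-162 - 227\right) = 3 \left(-389\right) = -1167$)
$\frac{-29533 + U{\left(394 \right)}}{-167308 + \frac{1}{70309}} - t{\left(-547,-574 \right)} = \frac{-29533 - 1167}{-167308 + \frac{1}{70309}} - \left(615 - -1641\right) = - \frac{30700}{-167308 + \frac{1}{70309}} - \left(615 + 1641\right) = - \frac{30700}{- \frac{11763258171}{70309}} - 2256 = \left(-30700\right) \left(- \frac{70309}{11763258171}\right) - 2256 = \frac{2158486300}{11763258171} - 2256 = - \frac{26535751947476}{11763258171}$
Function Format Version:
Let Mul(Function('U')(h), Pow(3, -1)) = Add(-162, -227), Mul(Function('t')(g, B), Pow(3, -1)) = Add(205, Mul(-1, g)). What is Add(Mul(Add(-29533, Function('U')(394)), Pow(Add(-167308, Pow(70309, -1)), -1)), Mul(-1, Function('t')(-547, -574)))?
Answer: Rational(-26535751947476, 11763258171) ≈ -2255.8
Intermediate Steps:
Function('t')(g, B) = Add(615, Mul(-3, g)) (Function('t')(g, B) = Mul(3, Add(205, Mul(-1, g))) = Add(615, Mul(-3, g)))
Function('U')(h) = -1167 (Function('U')(h) = Mul(3, Add(-162, -227)) = Mul(3, -389) = -1167)
Add(Mul(Add(-29533, Function('U')(394)), Pow(Add(-167308, Pow(70309, -1)), -1)), Mul(-1, Function('t')(-547, -574))) = Add(Mul(Add(-29533, -1167), Pow(Add(-167308, Pow(70309, -1)), -1)), Mul(-1, Add(615, Mul(-3, -547)))) = Add(Mul(-30700, Pow(Add(-167308, Rational(1, 70309)), -1)), Mul(-1, Add(615, 1641))) = Add(Mul(-30700, Pow(Rational(-11763258171, 70309), -1)), Mul(-1, 2256)) = Add(Mul(-30700, Rational(-70309, 11763258171)), -2256) = Add(Rational(2158486300, 11763258171), -2256) = Rational(-26535751947476, 11763258171)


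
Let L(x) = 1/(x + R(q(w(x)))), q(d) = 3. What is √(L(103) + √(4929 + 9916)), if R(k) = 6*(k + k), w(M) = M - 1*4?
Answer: √(139 + 19321*√14845)/139 ≈ 11.038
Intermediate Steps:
w(M) = -4 + M (w(M) = M - 4 = -4 + M)
R(k) = 12*k (R(k) = 6*(2*k) = 12*k)
L(x) = 1/(36 + x) (L(x) = 1/(x + 12*3) = 1/(x + 36) = 1/(36 + x))
√(L(103) + √(4929 + 9916)) = √(1/(36 + 103) + √(4929 + 9916)) = √(1/139 + √14845)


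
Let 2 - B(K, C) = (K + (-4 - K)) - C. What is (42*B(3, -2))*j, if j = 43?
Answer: 7224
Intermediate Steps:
B(K, C) = 6 + C (B(K, C) = 2 - ((K + (-4 - K)) - C) = 2 - (-4 - C) = 2 + (4 + C) = 6 + C)
(42*B(3, -2))*j = (42*(6 - 2))*43 = (42*4)*43 = 168*43 = 7224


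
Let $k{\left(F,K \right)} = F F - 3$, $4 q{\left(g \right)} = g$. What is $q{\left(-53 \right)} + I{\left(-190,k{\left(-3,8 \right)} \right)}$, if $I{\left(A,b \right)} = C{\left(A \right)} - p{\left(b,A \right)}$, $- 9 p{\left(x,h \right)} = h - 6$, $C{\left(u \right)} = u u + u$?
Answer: $\frac{1291499}{36} \approx 35875.0$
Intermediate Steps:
$C{\left(u \right)} = u + u^{2}$ ($C{\left(u \right)} = u^{2} + u = u + u^{2}$)
$q{\left(g \right)} = \frac{g}{4}$
$p{\left(x,h \right)} = \frac{2}{3} - \frac{h}{9}$ ($p{\left(x,h \right)} = - \frac{h - 6}{9} = - \frac{-6 + h}{9} = \frac{2}{3} - \frac{h}{9}$)
$k{\left(F,K \right)} = -3 + F^{2}$ ($k{\left(F,K \right)} = F^{2} - 3 = -3 + F^{2}$)
$I{\left(A,b \right)} = - \frac{2}{3} + \frac{A}{9} + A \left(1 + A\right)$ ($I{\left(A,b \right)} = A \left(1 + A\right) - \left(\frac{2}{3} - \frac{A}{9}\right) = A \left(1 + A\right) + \left(- \frac{2}{3} + \frac{A}{9}\right) = - \frac{2}{3} + \frac{A}{9} + A \left(1 + A\right)$)
$q{\left(-53 \right)} + I{\left(-190,k{\left(-3,8 \right)} \right)} = \frac{1}{4} \left(-53\right) - \left(\frac{196}{9} + 190 \left(1 - 190\right)\right) = - \frac{53}{4} - - \frac{322994}{9} = - \frac{53}{4} + \frac{322994}{9} = \frac{1291499}{36}$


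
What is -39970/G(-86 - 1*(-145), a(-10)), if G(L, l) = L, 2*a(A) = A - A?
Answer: -39970/59 ≈ -677.46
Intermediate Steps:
a(A) = 0 (a(A) = (A - A)/2 = (½)*0 = 0)
-39970/G(-86 - 1*(-145), a(-10)) = -39970/(-86 - 1*(-145)) = -39970/(-86 + 145) = -39970/59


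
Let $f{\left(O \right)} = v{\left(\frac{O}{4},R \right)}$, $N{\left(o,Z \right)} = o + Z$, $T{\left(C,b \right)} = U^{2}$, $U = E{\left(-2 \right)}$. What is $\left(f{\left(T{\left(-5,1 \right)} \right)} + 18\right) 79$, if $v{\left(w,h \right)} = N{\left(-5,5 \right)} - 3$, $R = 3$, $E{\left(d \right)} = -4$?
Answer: $1185$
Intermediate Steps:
$U = -4$
$T{\left(C,b \right)} = 16$ ($T{\left(C,b \right)} = \left(-4\right)^{2} = 16$)
$N{\left(o,Z \right)} = Z + o$
$v{\left(w,h \right)} = -3$ ($v{\left(w,h \right)} = \left(5 - 5\right) - 3 = 0 - 3 = -3$)
$f{\left(O \right)} = -3$
$\left(f{\left(T{\left(-5,1 \right)} \right)} + 18\right) 79 = \left(-3 + 18\right) 79 = 15 \cdot 79 = 1185$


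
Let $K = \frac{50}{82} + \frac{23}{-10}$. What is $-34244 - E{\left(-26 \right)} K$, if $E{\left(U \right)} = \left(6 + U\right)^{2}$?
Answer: $- \frac{1376284}{41} \approx -33568.0$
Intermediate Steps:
$K = - \frac{693}{410}$ ($K = 50 \cdot \frac{1}{82} + 23 \left(- \frac{1}{10}\right) = \frac{25}{41} - \frac{23}{10} = - \frac{693}{410} \approx -1.6902$)
$-34244 - E{\left(-26 \right)} K = -34244 - \left(6 - 26\right)^{2} \left(- \frac{693}{410}\right) = -34244 - \left(-20\right)^{2} \left(- \frac{693}{410}\right) = -34244 - 400 \left(- \frac{693}{410}\right) = -34244 - - \frac{27720}{41} = -34244 + \frac{27720}{41} = - \frac{1376284}{41}$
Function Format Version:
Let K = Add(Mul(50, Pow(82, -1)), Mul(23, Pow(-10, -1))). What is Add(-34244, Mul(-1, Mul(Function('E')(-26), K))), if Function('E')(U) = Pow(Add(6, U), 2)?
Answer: Rational(-1376284, 41) ≈ -33568.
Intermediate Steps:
K = Rational(-693, 410) (K = Add(Mul(50, Rational(1, 82)), Mul(23, Rational(-1, 10))) = Add(Rational(25, 41), Rational(-23, 10)) = Rational(-693, 410) ≈ -1.6902)
Add(-34244, Mul(-1, Mul(Function('E')(-26), K))) = Add(-34244, Mul(-1, Mul(Pow(Add(6, -26), 2), Rational(-693, 410)))) = Add(-34244, Mul(-1, Mul(Pow(-20, 2), Rational(-693, 410)))) = Add(-34244, Mul(-1, Mul(400, Rational(-693, 410)))) = Add(-34244, Mul(-1, Rational(-27720, 41))) = Add(-34244, Rational(27720, 41)) = Rational(-1376284, 41)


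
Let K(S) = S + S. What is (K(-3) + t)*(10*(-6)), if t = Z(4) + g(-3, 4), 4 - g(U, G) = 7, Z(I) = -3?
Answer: 720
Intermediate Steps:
g(U, G) = -3 (g(U, G) = 4 - 1*7 = 4 - 7 = -3)
K(S) = 2*S
t = -6 (t = -3 - 3 = -6)
(K(-3) + t)*(10*(-6)) = (2*(-3) - 6)*(10*(-6)) = (-6 - 6)*(-60) = -12*(-60) = 720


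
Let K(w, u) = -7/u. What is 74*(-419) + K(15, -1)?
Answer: -30999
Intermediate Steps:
74*(-419) + K(15, -1) = 74*(-419) - 7/(-1) = -31006 - 7*(-1) = -31006 + 7 = -30999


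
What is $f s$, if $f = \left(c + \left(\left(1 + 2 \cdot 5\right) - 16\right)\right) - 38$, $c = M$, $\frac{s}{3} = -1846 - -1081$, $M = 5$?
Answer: $87210$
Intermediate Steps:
$s = -2295$ ($s = 3 \left(-1846 - -1081\right) = 3 \left(-1846 + 1081\right) = 3 \left(-765\right) = -2295$)
$c = 5$
$f = -38$ ($f = \left(5 + \left(\left(1 + 2 \cdot 5\right) - 16\right)\right) - 38 = \left(5 + \left(\left(1 + 10\right) - 16\right)\right) - 38 = \left(5 + \left(11 - 16\right)\right) - 38 = \left(5 - 5\right) - 38 = 0 - 38 = -38$)
$f s = \left(-38\right) \left(-2295\right) = 87210$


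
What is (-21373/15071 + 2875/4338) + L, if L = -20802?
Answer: -1360042501345/65377998 ≈ -20803.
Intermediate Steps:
(-21373/15071 + 2875/4338) + L = (-21373/15071 + 2875/4338) - 20802 = -49386949/65377998 - 20802 = -1360042501345/65377998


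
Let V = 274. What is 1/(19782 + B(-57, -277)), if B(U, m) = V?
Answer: 1/20056 ≈ 4.9860e-5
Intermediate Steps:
B(U, m) = 274
1/(19782 + B(-57, -277)) = 1/(19782 + 274) = 1/20056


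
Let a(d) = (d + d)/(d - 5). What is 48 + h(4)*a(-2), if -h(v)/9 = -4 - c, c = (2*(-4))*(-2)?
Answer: 1056/7 ≈ 150.86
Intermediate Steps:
c = 16 (c = -8*(-2) = 16)
a(d) = 2*d/(-5 + d) (a(d) = (2*d)/(-5 + d) = 2*d/(-5 + d))
h(v) = 180 (h(v) = -9*(-4 - 1*16) = -9*(-4 - 16) = -9*(-20) = 180)
48 + h(4)*a(-2) = 48 + 180*(2*(-2)/(-5 - 2)) = 48 + 180*(2*(-2)/(-7)) = 48 + 180*(2*(-2)*(-⅐)) = 48 + 180*(4/7) = 48 + 720/7 = 1056/7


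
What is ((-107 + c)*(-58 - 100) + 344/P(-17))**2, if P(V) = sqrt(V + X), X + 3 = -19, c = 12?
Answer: 8786585564/39 - 10326880*I*sqrt(39)/39 ≈ 2.253e+8 - 1.6536e+6*I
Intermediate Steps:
X = -22 (X = -3 - 19 = -22)
P(V) = sqrt(-22 + V) (P(V) = sqrt(V - 22) = sqrt(-22 + V))
((-107 + c)*(-58 - 100) + 344/P(-17))**2 = ((-107 + 12)*(-58 - 100) + 344/(sqrt(-22 - 17)))**2 = (-95*(-158) + 344/(sqrt(-39)))**2 = (15010 + 344/((I*sqrt(39))))**2 = (15010 + 344*(-I*sqrt(39)/39))**2 = (15010 - 344*I*sqrt(39)/39)**2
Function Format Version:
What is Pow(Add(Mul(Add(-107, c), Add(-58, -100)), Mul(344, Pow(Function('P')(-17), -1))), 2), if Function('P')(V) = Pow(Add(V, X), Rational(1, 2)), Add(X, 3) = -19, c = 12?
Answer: Add(Rational(8786585564, 39), Mul(Rational(-10326880, 39), I, Pow(39, Rational(1, 2)))) ≈ Add(2.2530e+8, Mul(-1.6536e+6, I))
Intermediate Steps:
X = -22 (X = Add(-3, -19) = -22)
Function('P')(V) = Pow(Add(-22, V), Rational(1, 2)) (Function('P')(V) = Pow(Add(V, -22), Rational(1, 2)) = Pow(Add(-22, V), Rational(1, 2)))
Pow(Add(Mul(Add(-107, c), Add(-58, -100)), Mul(344, Pow(Function('P')(-17), -1))), 2) = Pow(Add(Mul(Add(-107, 12), Add(-58, -100)), Mul(344, Pow(Pow(Add(-22, -17), Rational(1, 2)), -1))), 2) = Pow(Add(Mul(-95, -158), Mul(344, Pow(Pow(-39, Rational(1, 2)), -1))), 2) = Pow(Add(15010, Mul(344, Pow(Mul(I, Pow(39, Rational(1, 2))), -1))), 2) = Pow(Add(15010, Mul(344, Mul(Rational(-1, 39), I, Pow(39, Rational(1, 2))))), 2) = Pow(Add(15010, Mul(Rational(-344, 39), I, Pow(39, Rational(1, 2)))), 2)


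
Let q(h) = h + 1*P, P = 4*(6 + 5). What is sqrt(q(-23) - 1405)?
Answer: 2*I*sqrt(346) ≈ 37.202*I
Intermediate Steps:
P = 44 (P = 4*11 = 44)
q(h) = 44 + h (q(h) = h + 1*44 = h + 44 = 44 + h)
sqrt(q(-23) - 1405) = sqrt((44 - 23) - 1405) = sqrt(21 - 1405) = sqrt(-1384) = 2*I*sqrt(346)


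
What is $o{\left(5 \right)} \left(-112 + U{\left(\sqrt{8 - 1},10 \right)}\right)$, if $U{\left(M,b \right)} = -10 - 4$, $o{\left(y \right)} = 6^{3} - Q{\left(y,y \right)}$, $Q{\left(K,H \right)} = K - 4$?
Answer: $-27090$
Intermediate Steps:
$Q{\left(K,H \right)} = -4 + K$
$o{\left(y \right)} = 220 - y$ ($o{\left(y \right)} = 6^{3} - \left(-4 + y\right) = 216 - \left(-4 + y\right) = 220 - y$)
$U{\left(M,b \right)} = -14$
$o{\left(5 \right)} \left(-112 + U{\left(\sqrt{8 - 1},10 \right)}\right) = \left(220 - 5\right) \left(-112 - 14\right) = \left(220 - 5\right) \left(-126\right) = 215 \left(-126\right) = -27090$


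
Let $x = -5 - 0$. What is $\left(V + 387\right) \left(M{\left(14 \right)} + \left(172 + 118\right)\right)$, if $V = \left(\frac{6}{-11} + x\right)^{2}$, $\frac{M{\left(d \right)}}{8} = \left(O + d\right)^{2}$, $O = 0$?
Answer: $\frac{93918184}{121} \approx 7.7618 \cdot 10^{5}$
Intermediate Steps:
$M{\left(d \right)} = 8 d^{2}$ ($M{\left(d \right)} = 8 \left(0 + d\right)^{2} = 8 d^{2}$)
$x = -5$ ($x = -5 + 0 = -5$)
$V = \frac{3721}{121}$ ($V = \left(\frac{6}{-11} - 5\right)^{2} = \left(6 \left(- \frac{1}{11}\right) - 5\right)^{2} = \left(- \frac{6}{11} - 5\right)^{2} = \left(- \frac{61}{11}\right)^{2} = \frac{3721}{121} \approx 30.752$)
$\left(V + 387\right) \left(M{\left(14 \right)} + \left(172 + 118\right)\right) = \left(\frac{3721}{121} + 387\right) \left(8 \cdot 14^{2} + \left(172 + 118\right)\right) = \frac{50548 \left(8 \cdot 196 + 290\right)}{121} = \frac{50548 \left(1568 + 290\right)}{121} = \frac{50548}{121} \cdot 1858 = \frac{93918184}{121}$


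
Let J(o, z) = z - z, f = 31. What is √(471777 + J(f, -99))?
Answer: √471777 ≈ 686.86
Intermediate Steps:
J(o, z) = 0
√(471777 + J(f, -99)) = √(471777 + 0) = √471777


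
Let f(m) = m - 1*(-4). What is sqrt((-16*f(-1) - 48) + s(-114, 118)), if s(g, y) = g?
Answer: I*sqrt(210) ≈ 14.491*I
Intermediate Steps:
f(m) = 4 + m (f(m) = m + 4 = 4 + m)
sqrt((-16*f(-1) - 48) + s(-114, 118)) = sqrt((-16*(4 - 1) - 48) - 114) = sqrt((-16*3 - 48) - 114) = sqrt((-48 - 48) - 114) = sqrt(-96 - 114) = sqrt(-210) = I*sqrt(210)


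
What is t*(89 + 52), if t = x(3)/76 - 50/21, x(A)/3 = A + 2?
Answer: -163795/532 ≈ -307.89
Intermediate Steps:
x(A) = 6 + 3*A (x(A) = 3*(A + 2) = 3*(2 + A) = 6 + 3*A)
t = -3485/1596 (t = (6 + 3*3)/76 - 50/21 = (6 + 9)*(1/76) - 50*1/21 = 15*(1/76) - 50/21 = 15/76 - 50/21 = -3485/1596 ≈ -2.1836)
t*(89 + 52) = -3485*(89 + 52)/1596 = -3485/1596*141 = -163795/532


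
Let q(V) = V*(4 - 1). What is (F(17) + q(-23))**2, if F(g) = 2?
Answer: 4489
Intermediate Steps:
q(V) = 3*V (q(V) = V*3 = 3*V)
(F(17) + q(-23))**2 = (2 + 3*(-23))**2 = (2 - 69)**2 = (-67)**2 = 4489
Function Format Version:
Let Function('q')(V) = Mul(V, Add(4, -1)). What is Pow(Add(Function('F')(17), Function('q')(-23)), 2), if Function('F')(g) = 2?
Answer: 4489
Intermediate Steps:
Function('q')(V) = Mul(3, V) (Function('q')(V) = Mul(V, 3) = Mul(3, V))
Pow(Add(Function('F')(17), Function('q')(-23)), 2) = Pow(Add(2, Mul(3, -23)), 2) = Pow(Add(2, -69), 2) = Pow(-67, 2) = 4489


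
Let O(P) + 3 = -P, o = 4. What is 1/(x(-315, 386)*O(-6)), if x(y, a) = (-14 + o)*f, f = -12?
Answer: 1/360 ≈ 0.0027778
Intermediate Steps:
O(P) = -3 - P
x(y, a) = 120 (x(y, a) = (-14 + 4)*(-12) = -10*(-12) = 120)
1/(x(-315, 386)*O(-6)) = 1/(120*(-3 - 1*(-6))) = 1/(120*(-3 + 6)) = (1/120)/3 = (1/120)*(⅓) = 1/360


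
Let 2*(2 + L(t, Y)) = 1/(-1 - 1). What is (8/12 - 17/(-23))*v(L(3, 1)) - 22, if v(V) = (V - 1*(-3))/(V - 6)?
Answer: -16795/759 ≈ -22.128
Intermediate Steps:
L(t, Y) = -9/4 (L(t, Y) = -2 + 1/(2*(-1 - 1)) = -2 + (½)/(-2) = -2 + (½)*(-½) = -2 - ¼ = -9/4)
v(V) = (3 + V)/(-6 + V) (v(V) = (V + 3)/(-6 + V) = (3 + V)/(-6 + V))
(8/12 - 17/(-23))*v(L(3, 1)) - 22 = (8/12 - 17/(-23))*((3 - 9/4)/(-6 - 9/4)) - 22 = (8*(1/12) - 17*(-1/23))*((¾)/(-33/4)) - 22 = (⅔ + 17/23)*(-4/33*¾) - 22 = (97/69)*(-1/11) - 22 = -97/759 - 22 = -16795/759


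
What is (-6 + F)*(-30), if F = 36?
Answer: -900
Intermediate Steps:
(-6 + F)*(-30) = (-6 + 36)*(-30) = 30*(-30) = -900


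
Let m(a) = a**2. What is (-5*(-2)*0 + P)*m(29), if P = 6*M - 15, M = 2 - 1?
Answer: -7569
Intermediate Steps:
M = 1
P = -9 (P = 6*1 - 15 = 6 - 15 = -9)
(-5*(-2)*0 + P)*m(29) = (-5*(-2)*0 - 9)*29**2 = (10*0 - 9)*841 = (0 - 9)*841 = -9*841 = -7569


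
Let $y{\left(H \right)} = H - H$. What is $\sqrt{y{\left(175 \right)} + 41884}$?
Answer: $2 \sqrt{10471} \approx 204.66$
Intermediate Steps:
$y{\left(H \right)} = 0$
$\sqrt{y{\left(175 \right)} + 41884} = \sqrt{0 + 41884} = \sqrt{41884} = 2 \sqrt{10471}$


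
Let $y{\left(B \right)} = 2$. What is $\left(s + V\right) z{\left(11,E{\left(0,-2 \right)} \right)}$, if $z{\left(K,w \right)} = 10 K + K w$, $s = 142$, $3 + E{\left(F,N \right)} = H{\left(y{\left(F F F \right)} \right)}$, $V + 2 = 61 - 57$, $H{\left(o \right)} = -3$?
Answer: $6336$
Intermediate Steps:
$V = 2$ ($V = -2 + \left(61 - 57\right) = -2 + 4 = 2$)
$E{\left(F,N \right)} = -6$ ($E{\left(F,N \right)} = -3 - 3 = -6$)
$\left(s + V\right) z{\left(11,E{\left(0,-2 \right)} \right)} = \left(142 + 2\right) 11 \left(10 - 6\right) = 144 \cdot 11 \cdot 4 = 144 \cdot 44 = 6336$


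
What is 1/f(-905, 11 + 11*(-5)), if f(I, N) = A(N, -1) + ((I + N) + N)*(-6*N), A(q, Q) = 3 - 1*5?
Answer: -1/262154 ≈ -3.8146e-6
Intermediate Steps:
A(q, Q) = -2 (A(q, Q) = 3 - 5 = -2)
f(I, N) = -2 - 6*N*(I + 2*N) (f(I, N) = -2 + ((I + N) + N)*(-6*N) = -2 + (I + 2*N)*(-6*N) = -2 - 6*N*(I + 2*N))
1/f(-905, 11 + 11*(-5)) = 1/(-2 - 12*(11 + 11*(-5))² - 6*(-905)*(11 + 11*(-5))) = 1/(-2 - 12*(11 - 55)² - 6*(-905)*(11 - 55)) = 1/(-2 - 12*(-44)² - 6*(-905)*(-44)) = 1/(-2 - 12*1936 - 238920) = 1/(-2 - 23232 - 238920) = 1/(-262154) = -1/262154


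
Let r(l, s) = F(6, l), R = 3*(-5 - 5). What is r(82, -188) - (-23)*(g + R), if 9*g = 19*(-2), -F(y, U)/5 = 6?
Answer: -7354/9 ≈ -817.11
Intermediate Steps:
F(y, U) = -30 (F(y, U) = -5*6 = -30)
R = -30 (R = 3*(-10) = -30)
r(l, s) = -30
g = -38/9 (g = (19*(-2))/9 = (⅑)*(-38) = -38/9 ≈ -4.2222)
r(82, -188) - (-23)*(g + R) = -30 - (-23)*(-38/9 - 30) = -30 - (-23)*(-308)/9 = -30 - 1*7084/9 = -30 - 7084/9 = -7354/9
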